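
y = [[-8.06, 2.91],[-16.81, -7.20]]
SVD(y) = [[-0.35, -0.94], [-0.94, 0.35]] @ diag([19.430706987870238, 5.50412808276939]) @ [[0.96, 0.29], [0.29, -0.96]]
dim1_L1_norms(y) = [10.97, 24.01]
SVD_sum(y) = [[-6.55, -2.01], [-17.38, -5.35]] + [[-1.51,4.92], [0.57,-1.85]]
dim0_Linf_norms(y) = [16.81, 7.2]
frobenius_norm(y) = 20.20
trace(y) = -15.26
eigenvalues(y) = [(-7.63+6.98j), (-7.63-6.98j)]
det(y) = 106.95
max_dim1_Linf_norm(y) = 16.81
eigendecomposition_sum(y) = [[(-4.03+3.26j), (1.46+1.59j)],[(-8.4-9.19j), -3.60+3.73j]] + [[-4.03-3.26j, (1.46-1.59j)], [-8.40+9.19j, (-3.6-3.73j)]]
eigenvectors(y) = [[-0.02+0.38j, (-0.02-0.38j)], [(-0.92+0j), -0.92-0.00j]]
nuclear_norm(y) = 24.93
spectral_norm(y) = 19.43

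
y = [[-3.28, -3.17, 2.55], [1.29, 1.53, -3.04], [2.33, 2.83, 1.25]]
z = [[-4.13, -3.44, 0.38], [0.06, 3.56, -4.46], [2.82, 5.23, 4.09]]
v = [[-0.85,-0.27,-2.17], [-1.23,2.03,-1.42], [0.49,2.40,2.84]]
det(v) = 0.01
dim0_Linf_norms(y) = [3.28, 3.17, 3.04]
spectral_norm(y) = 6.67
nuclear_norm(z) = 16.78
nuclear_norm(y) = 10.29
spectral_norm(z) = 8.53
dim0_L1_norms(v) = [2.57, 4.7, 6.43]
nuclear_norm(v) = 7.26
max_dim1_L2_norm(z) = 7.21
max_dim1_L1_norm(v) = 5.73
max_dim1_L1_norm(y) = 9.0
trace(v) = 4.02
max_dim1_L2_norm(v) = 3.75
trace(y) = -0.50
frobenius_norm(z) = 10.66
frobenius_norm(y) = 7.45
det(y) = -6.71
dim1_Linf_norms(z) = [4.13, 4.46, 5.23]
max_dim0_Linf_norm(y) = 3.28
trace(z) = 3.52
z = v + y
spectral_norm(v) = 4.29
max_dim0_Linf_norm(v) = 2.84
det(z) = -116.06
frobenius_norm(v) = 5.22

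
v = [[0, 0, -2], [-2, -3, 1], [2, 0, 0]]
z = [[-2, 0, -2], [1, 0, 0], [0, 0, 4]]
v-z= [[2, 0, 0], [-3, -3, 1], [2, 0, -4]]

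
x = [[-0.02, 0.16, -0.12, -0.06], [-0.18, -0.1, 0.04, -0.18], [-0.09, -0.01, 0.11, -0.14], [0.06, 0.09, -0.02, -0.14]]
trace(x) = -0.15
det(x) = -0.00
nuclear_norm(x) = 0.77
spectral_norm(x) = 0.33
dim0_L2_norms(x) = [0.21, 0.21, 0.17, 0.27]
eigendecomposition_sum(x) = [[-0.00+0.07j, 0.07+0.03j, (-0.03+0.01j), -0.06+0.03j], [(-0.1+0.01j), (-0.03+0.1j), -0.02-0.04j, (-0.05-0.09j)], [(-0.03+0.03j), 0.02+0.05j, (-0.02-0.01j), -0.04-0.02j], [(0.01+0.05j), (0.05+0.01j), (-0.02+0.01j), -0.04+0.03j]] + [[-0.00-0.07j, 0.07-0.03j, (-0.03-0.01j), (-0.06-0.03j)], [(-0.1-0.01j), (-0.03-0.1j), (-0.02+0.04j), -0.05+0.09j], [(-0.03-0.03j), 0.02-0.05j, -0.02+0.01j, (-0.04+0.02j)], [0.01-0.05j, 0.05-0.01j, -0.02-0.01j, -0.04-0.03j]] + [[-0.03-0.00j, 0.01+0.00j, -0.02-0.00j, (0.06+0j)],[(0.04+0j), (-0.01-0j), 0.02+0.00j, -0.07-0.00j],[0.01+0.00j, (-0-0j), (0.01+0j), -0.02-0.00j],[0.04+0.00j, (-0.01-0j), 0.02+0.00j, (-0.06-0j)]] + [[(0.01-0j), (0.02-0j), -0.05+0.00j, 0.01-0.00j],  [-0.02+0.00j, -0.02+0.00j, 0.06-0.00j, (-0.01+0j)],  [-0.04+0.00j, (-0.05+0j), 0.14-0.00j, (-0.03+0j)],  [0.00-0.00j, 0.00-0.00j, (-0+0j), 0.00-0.00j]]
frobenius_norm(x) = 0.44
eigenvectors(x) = [[(-0.06+0.49j), (-0.06-0.49j), 0.52+0.00j, (0.29+0j)],[-0.73+0.00j, -0.73-0.00j, (-0.62+0j), -0.37+0.00j],[-0.25+0.22j, -0.25-0.22j, (-0.18+0j), (-0.88+0j)],[0.04+0.34j, (0.04-0.34j), -0.57+0.00j, 0.00+0.00j]]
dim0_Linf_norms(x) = [0.18, 0.16, 0.12, 0.18]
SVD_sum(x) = [[0.02,0.01,-0.01,0.02],[-0.15,-0.07,0.08,-0.19],[-0.11,-0.05,0.06,-0.13],[-0.02,-0.01,0.01,-0.02]] + [[0.02, 0.14, -0.08, -0.11], [-0.00, -0.01, 0.00, 0.01], [0.00, 0.01, -0.01, -0.01], [0.01, 0.11, -0.06, -0.08]] + [[-0.05,-0.00,-0.04,0.02], [-0.04,-0.00,-0.03,0.02], [0.04,0.0,0.03,-0.01], [0.05,0.0,0.05,-0.02]] + [[-0.01, 0.01, 0.01, 0.01], [0.01, -0.02, -0.01, -0.01], [-0.02, 0.03, 0.02, 0.02], [0.01, -0.02, -0.02, -0.01]]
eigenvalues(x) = [(-0.09+0.19j), (-0.09-0.19j), (-0.1+0j), (0.14+0j)]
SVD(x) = [[0.08, -0.78, -0.53, -0.31], [-0.81, 0.04, -0.42, 0.40], [-0.56, -0.06, 0.41, -0.71], [-0.1, -0.62, 0.61, 0.48]] @ diag([0.33176929610789535, 0.2508027407790648, 0.1228143392062987, 0.06279934285564731]) @ [[0.57,0.27,-0.31,0.71], [-0.09,-0.74,0.41,0.54], [0.69,0.06,0.66,-0.30], [0.43,-0.62,-0.56,-0.35]]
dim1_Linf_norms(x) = [0.16, 0.18, 0.14, 0.14]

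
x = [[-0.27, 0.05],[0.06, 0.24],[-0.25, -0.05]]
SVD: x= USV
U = [[-0.69, -0.39], [0.26, -0.92], [-0.68, 0.03]]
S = [0.38, 0.25]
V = [[0.99,0.17],[0.17,-0.99]]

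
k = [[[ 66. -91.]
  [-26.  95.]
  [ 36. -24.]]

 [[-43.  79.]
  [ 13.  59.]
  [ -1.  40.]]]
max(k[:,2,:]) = 40.0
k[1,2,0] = -1.0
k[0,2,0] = 36.0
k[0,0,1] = -91.0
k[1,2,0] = -1.0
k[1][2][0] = -1.0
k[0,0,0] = 66.0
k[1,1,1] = 59.0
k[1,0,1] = 79.0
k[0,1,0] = -26.0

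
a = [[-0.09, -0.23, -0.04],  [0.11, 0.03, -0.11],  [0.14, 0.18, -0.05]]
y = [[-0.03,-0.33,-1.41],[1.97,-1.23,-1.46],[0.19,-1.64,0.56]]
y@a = [[-0.23, -0.26, 0.11],[-0.52, -0.75, 0.13],[-0.12, 0.01, 0.14]]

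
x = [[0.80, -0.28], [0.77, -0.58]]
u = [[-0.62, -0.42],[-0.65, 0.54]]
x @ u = [[-0.31, -0.49], [-0.10, -0.64]]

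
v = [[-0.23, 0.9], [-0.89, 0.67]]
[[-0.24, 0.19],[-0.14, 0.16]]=v @ [[-0.05, -0.03], [-0.28, 0.2]]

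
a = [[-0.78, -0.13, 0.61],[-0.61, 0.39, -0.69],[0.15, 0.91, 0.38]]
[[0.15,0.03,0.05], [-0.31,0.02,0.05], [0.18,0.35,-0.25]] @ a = [[-0.13, 0.04, 0.09],  [0.24, 0.09, -0.18],  [-0.39, -0.11, -0.23]]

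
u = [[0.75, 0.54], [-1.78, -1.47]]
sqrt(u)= [[0.63-0.53j, 0.21-0.49j], [(-0.69+1.6j), (-0.23+1.47j)]]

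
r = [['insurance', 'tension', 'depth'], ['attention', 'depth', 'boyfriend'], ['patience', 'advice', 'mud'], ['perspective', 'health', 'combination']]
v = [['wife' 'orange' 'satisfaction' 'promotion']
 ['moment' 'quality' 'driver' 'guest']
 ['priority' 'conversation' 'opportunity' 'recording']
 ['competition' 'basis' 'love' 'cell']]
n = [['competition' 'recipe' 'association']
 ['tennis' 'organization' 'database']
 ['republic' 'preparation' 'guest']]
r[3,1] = 'health'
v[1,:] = ['moment', 'quality', 'driver', 'guest']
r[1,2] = 'boyfriend'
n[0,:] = ['competition', 'recipe', 'association']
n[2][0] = 'republic'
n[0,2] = 'association'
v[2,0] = 'priority'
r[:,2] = ['depth', 'boyfriend', 'mud', 'combination']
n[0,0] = 'competition'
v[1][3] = 'guest'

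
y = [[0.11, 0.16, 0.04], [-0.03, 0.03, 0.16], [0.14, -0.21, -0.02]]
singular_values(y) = [0.28, 0.17, 0.15]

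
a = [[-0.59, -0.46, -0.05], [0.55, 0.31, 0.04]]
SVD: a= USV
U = [[-0.76,  0.64],[0.64,  0.76]]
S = [0.98, 0.07]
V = [[0.82, 0.56, 0.07],[0.57, -0.82, -0.02]]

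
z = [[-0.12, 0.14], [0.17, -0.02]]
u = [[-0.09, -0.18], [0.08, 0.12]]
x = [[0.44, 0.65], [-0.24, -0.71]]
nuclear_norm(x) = 1.22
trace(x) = -0.27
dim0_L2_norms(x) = [0.5, 0.96]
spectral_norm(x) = 1.08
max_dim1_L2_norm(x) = 0.78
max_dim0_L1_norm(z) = 0.29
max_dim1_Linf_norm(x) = 0.71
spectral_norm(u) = 0.25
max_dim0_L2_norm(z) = 0.21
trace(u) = 0.03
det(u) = 0.00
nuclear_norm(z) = 0.33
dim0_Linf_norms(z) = [0.17, 0.14]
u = z @ x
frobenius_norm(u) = 0.25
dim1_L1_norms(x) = [1.09, 0.95]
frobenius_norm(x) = 1.09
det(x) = -0.16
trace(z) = -0.14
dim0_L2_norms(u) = [0.12, 0.22]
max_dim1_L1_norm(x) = 1.09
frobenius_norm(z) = 0.25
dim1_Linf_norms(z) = [0.14, 0.17]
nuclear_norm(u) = 0.26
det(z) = -0.02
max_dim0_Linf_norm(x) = 0.71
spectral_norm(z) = 0.23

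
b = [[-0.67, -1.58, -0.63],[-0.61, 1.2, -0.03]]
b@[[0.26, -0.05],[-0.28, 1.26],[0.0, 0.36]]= [[0.27, -2.18], [-0.49, 1.53]]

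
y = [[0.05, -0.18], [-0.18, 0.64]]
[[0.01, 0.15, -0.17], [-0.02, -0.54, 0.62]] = y@[[-0.72,0.81,-0.8], [-0.23,-0.61,0.74]]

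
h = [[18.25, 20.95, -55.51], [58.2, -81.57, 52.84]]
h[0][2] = -55.51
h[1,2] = 52.84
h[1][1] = -81.57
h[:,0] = [18.25, 58.2]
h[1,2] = 52.84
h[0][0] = 18.25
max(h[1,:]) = 58.2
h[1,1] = -81.57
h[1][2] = 52.84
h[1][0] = 58.2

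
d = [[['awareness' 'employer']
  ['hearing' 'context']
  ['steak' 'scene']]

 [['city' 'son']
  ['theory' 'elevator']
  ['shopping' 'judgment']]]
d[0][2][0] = 'steak'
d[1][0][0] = 'city'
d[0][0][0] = 'awareness'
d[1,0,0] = 'city'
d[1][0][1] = 'son'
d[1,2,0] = 'shopping'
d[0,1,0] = 'hearing'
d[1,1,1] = 'elevator'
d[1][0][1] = 'son'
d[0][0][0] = 'awareness'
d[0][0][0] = 'awareness'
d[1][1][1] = 'elevator'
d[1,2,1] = 'judgment'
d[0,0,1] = 'employer'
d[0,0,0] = 'awareness'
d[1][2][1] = 'judgment'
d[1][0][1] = 'son'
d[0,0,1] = 'employer'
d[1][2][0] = 'shopping'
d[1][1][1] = 'elevator'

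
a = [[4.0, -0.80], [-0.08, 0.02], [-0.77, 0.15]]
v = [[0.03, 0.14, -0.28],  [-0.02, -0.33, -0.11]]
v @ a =[[0.32,-0.06], [0.03,-0.01]]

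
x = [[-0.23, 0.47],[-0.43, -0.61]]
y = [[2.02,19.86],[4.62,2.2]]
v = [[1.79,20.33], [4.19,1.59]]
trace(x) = -0.84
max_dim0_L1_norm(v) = 21.92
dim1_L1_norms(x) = [0.7, 1.04]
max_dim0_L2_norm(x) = 0.77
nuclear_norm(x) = 1.23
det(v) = -82.34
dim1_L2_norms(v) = [20.41, 4.48]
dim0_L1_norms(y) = [6.64, 22.06]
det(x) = 0.34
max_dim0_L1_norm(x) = 1.08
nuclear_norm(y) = 24.48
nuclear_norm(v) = 24.52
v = x + y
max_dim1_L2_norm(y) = 19.96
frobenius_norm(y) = 20.61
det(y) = -87.31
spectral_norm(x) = 0.81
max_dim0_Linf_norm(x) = 0.61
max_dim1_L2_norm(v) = 20.41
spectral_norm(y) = 20.15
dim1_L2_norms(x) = [0.52, 0.75]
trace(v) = 3.38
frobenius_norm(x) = 0.91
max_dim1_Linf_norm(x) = 0.61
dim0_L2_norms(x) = [0.49, 0.77]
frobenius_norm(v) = 20.89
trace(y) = 4.22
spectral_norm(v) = 20.51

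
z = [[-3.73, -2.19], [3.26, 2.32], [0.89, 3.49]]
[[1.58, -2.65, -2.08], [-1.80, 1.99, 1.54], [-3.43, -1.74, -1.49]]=z @ [[0.18, 1.18, 0.95], [-1.03, -0.8, -0.67]]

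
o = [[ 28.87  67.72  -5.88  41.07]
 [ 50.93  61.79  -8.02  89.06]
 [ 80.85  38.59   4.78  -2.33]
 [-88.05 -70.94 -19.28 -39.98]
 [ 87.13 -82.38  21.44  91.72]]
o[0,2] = -5.88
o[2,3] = -2.33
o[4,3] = 91.72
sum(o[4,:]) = 117.91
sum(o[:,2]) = -6.959999999999997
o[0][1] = 67.72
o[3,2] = -19.28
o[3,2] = -19.28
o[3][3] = -39.98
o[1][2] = -8.02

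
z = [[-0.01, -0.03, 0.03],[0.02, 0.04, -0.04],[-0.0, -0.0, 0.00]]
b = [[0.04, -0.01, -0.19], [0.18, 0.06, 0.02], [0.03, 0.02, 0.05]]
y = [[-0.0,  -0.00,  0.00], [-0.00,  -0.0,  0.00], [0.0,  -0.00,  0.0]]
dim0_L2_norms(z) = [0.02, 0.05, 0.05]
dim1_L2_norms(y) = [0.0, 0.0, 0.0]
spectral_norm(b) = 0.20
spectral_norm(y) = 0.00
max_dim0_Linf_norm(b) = 0.19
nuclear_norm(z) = 0.08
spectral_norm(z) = 0.07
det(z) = 0.00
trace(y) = 0.00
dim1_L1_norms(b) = [0.24, 0.26, 0.1]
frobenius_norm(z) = 0.07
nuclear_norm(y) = 0.00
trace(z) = 0.03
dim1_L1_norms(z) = [0.07, 0.1, 0.0]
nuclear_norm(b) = 0.40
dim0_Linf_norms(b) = [0.18, 0.06, 0.19]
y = b @ z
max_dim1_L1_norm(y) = 0.0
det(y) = 0.00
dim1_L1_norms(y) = [0.0, 0.0, 0.0]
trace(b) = 0.15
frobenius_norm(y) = 0.00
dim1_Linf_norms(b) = [0.19, 0.18, 0.05]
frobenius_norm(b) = 0.28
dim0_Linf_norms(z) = [0.02, 0.04, 0.04]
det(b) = -0.00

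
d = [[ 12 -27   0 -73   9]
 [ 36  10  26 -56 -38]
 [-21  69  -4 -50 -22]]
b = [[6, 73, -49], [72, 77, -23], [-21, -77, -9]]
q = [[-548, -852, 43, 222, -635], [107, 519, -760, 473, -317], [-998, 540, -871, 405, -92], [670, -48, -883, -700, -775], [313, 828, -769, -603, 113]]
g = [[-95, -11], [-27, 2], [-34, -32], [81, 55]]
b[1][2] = -23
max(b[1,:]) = 77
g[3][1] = 55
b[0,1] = 73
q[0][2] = 43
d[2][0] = -21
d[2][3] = -50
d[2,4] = -22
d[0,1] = -27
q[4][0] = 313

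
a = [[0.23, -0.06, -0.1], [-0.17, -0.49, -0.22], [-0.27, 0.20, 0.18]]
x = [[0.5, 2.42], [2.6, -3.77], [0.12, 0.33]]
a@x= [[-0.05, 0.75],  [-1.39, 1.36],  [0.41, -1.35]]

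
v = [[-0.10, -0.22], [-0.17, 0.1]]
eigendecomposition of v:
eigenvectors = [[-0.88, 0.57], [-0.47, -0.82]]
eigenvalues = [-0.22, 0.22]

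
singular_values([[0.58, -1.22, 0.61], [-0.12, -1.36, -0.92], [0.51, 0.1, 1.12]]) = [1.92, 1.66, 0.0]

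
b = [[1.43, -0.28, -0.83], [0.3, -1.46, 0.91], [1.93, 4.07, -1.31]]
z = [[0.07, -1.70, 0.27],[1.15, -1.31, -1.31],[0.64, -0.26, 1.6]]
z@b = [[0.11, 3.56, -1.96], [-1.28, -3.74, -0.43], [3.93, 6.71, -2.86]]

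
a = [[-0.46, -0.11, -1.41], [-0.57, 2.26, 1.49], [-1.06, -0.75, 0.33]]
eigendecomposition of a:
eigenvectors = [[(-0.85+0j), -0.05+0.25j, (-0.05-0.25j)], [(0.08+0j), (-0.85+0j), -0.85-0.00j], [-0.52+0.00j, 0.29-0.36j, 0.29+0.36j]]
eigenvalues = [(-1.3+0j), (1.72+0.8j), (1.72-0.8j)]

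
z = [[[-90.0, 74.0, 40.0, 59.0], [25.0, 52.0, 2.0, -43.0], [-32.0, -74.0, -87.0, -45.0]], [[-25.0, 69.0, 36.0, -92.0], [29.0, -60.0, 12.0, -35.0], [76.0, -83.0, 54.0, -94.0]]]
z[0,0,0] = -90.0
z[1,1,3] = -35.0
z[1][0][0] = -25.0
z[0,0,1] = 74.0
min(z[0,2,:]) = -87.0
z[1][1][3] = -35.0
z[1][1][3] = -35.0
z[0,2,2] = -87.0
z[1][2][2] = 54.0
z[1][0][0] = -25.0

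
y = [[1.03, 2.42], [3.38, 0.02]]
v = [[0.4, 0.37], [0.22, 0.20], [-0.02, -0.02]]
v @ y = [[1.66, 0.98], [0.9, 0.54], [-0.09, -0.05]]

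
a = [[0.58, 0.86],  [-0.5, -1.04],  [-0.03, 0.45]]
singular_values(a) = [1.59, 0.26]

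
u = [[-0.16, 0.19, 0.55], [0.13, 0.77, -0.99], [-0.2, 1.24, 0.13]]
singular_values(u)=[1.55, 1.07, 0.0]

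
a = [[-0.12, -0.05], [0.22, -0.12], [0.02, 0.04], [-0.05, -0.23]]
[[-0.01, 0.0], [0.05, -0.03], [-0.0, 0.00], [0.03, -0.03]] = a @ [[0.12, -0.07], [-0.17, 0.14]]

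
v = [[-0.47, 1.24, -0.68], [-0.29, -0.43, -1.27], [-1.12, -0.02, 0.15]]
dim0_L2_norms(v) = [1.25, 1.31, 1.45]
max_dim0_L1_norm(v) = 2.1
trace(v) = -0.75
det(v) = 2.18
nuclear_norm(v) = 3.95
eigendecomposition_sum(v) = [[(-0.41+0.28j), (0.48+0.25j), (-0.06+0.41j)], [(-0.27-0.46j), (-0.31+0.5j), (-0.43-0.1j)], [-0.37-0.05j, 0.14+0.39j, -0.24+0.20j]] + [[(-0.41-0.28j), (0.48-0.25j), (-0.06-0.41j)], [-0.27+0.46j, (-0.31-0.5j), -0.43+0.10j], [(-0.37+0.05j), (0.14-0.39j), -0.24-0.20j]] + [[0.34+0.00j, 0.27+0.00j, (-0.57+0j)], [(0.24+0j), (0.19+0j), (-0.4+0j)], [(-0.38-0j), -0.30-0.00j, 0.63-0.00j]]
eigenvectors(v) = [[0.05+0.60j, (0.05-0.6j), (-0.6+0j)], [(-0.65+0j), (-0.65-0j), (-0.43+0j)], [-0.28+0.36j, -0.28-0.36j, 0.67+0.00j]]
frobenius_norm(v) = 2.32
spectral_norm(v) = 1.63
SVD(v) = [[0.80, 0.48, 0.36], [0.53, -0.85, -0.05], [0.28, 0.23, -0.93]] @ diag([1.6337818570049745, 1.2574936637971728, 1.0628106742178218]) @ [[-0.52, 0.47, -0.72], [-0.19, 0.76, 0.63], [0.83, 0.46, -0.31]]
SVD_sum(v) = [[-0.68, 0.61, -0.94], [-0.45, 0.4, -0.62], [-0.24, 0.22, -0.33]] + [[-0.11, 0.45, 0.38],[0.2, -0.81, -0.67],[-0.05, 0.22, 0.18]] + [[0.32, 0.18, -0.12], [-0.04, -0.02, 0.02], [-0.83, -0.45, 0.3]]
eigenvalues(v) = [(-0.96+0.98j), (-0.96-0.98j), (1.17+0j)]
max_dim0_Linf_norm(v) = 1.27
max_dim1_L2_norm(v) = 1.49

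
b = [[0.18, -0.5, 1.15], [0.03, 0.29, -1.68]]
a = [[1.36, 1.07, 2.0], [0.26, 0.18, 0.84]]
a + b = [[1.54,  0.57,  3.15], [0.29,  0.47,  -0.84]]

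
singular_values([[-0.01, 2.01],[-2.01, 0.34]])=[2.19, 1.84]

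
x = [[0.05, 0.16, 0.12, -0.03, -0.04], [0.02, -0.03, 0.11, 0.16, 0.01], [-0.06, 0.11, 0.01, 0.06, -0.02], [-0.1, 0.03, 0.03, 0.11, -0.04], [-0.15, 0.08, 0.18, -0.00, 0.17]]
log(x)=[[(-2.02+0.98j), (0.46-1.29j), 0.62-0.95j, 0.11+1.38j, (-0.08+0.32j)], [-0.52-0.51j, -1.55+1.74j, 0.69-1.52j, (0.11-0.29j), -0.13-0.17j], [(0.14-0.11j), -0.23-0.92j, (-2.47+2.12j), (0.9-0.58j), 0.06-0.03j], [-0.45+0.77j, -0.02-0.86j, 0.15-1.04j, -1.73+1.15j, (-0.17+0.25j)], [-0.64+0.90j, (0.49-0.73j), (0.95-1.74j), 1.46j, (-1.71+0.29j)]]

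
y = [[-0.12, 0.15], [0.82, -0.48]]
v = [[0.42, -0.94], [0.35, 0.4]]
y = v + [[-0.54, 1.09], [0.47, -0.88]]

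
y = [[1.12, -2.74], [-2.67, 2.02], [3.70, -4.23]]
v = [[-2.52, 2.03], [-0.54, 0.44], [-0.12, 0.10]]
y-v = [[3.64,-4.77], [-2.13,1.58], [3.82,-4.33]]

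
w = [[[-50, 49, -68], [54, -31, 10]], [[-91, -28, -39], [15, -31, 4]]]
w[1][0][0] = -91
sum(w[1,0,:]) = -158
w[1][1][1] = -31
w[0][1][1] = -31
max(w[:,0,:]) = 49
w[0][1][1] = -31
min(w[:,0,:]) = -91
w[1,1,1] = -31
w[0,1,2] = 10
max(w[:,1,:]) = 54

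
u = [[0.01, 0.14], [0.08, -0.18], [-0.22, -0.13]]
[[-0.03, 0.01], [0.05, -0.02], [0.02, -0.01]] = u @ [[0.05, -0.03],[-0.23, 0.09]]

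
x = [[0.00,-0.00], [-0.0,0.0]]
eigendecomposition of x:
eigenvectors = [[1.00, 0.0],[0.0, 1.0]]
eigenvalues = [0.0, 0.0]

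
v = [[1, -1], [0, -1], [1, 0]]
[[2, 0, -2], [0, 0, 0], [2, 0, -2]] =v @ [[2, 0, -2], [0, 0, 0]]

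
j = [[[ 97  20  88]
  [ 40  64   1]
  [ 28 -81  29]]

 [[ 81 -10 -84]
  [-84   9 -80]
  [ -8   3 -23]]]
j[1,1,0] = -84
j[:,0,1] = [20, -10]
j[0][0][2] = 88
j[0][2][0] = 28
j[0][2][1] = -81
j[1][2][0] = -8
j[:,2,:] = [[28, -81, 29], [-8, 3, -23]]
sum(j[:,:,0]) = 154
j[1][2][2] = -23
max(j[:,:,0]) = 97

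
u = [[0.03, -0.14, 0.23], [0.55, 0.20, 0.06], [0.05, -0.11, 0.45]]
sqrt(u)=[[0.32, -0.14, 0.23], [0.66, 0.54, -0.08], [0.11, -0.08, 0.65]]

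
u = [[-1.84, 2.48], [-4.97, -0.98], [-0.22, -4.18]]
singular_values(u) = [5.34, 4.92]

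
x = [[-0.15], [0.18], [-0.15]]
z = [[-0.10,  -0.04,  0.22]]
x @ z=[[0.02, 0.01, -0.03],[-0.02, -0.01, 0.04],[0.02, 0.01, -0.03]]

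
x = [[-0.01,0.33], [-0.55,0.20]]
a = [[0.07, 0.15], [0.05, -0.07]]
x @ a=[[0.02, -0.02], [-0.03, -0.10]]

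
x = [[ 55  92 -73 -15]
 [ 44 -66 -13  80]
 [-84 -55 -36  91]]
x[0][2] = -73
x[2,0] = -84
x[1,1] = -66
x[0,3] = -15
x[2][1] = -55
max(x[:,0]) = 55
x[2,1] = -55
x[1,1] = -66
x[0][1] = 92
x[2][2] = -36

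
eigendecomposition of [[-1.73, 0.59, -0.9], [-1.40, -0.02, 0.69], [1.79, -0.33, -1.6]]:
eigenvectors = [[(0.05-0.58j), 0.05+0.58j, (0.29+0j)], [0.45-0.09j, (0.45+0.09j), 0.94+0.00j], [(-0.67+0j), (-0.67-0j), 0.17+0.00j]]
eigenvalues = [(-1.51+1.49j), (-1.51-1.49j), (-0.33+0j)]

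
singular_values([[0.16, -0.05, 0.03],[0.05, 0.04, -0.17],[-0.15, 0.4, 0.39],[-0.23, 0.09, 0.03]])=[0.61, 0.25, 0.15]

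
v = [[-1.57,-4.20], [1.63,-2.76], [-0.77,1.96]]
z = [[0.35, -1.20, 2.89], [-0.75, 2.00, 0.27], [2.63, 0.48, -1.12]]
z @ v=[[-4.73, 7.51], [4.23, -1.84], [-2.48, -14.57]]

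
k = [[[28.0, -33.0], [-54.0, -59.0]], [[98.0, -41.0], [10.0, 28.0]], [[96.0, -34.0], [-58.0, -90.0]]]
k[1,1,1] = 28.0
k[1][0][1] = -41.0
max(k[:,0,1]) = -33.0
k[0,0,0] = 28.0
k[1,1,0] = 10.0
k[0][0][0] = 28.0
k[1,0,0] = 98.0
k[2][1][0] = -58.0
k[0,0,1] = -33.0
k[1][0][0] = 98.0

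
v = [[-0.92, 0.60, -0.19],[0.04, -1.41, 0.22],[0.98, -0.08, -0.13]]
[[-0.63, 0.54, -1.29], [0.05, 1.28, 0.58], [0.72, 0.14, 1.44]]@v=[[-0.66, -1.04, 0.41],[0.57, -1.82, 0.2],[0.75, 0.12, -0.29]]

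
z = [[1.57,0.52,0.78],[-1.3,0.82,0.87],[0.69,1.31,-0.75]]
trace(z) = 1.64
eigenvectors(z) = [[(0.16+0j), (0.24+0.61j), (0.24-0.61j)], [0.42+0.00j, -0.67+0.00j, -0.67-0.00j], [-0.89+0.00j, -0.21+0.26j, -0.21-0.26j]]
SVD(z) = [[-0.70, -0.25, -0.67],[0.51, -0.83, -0.22],[-0.5, -0.49, 0.71]] @ diag([2.207786138875771, 1.598409336811892, 1.3373361421051115]) @ [[-0.95,-0.27,0.12], [0.22,-0.91,-0.35], [-0.21,0.3,-0.93]]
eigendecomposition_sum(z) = [[(-0.09+0j), (-0.09-0j), 0.20-0.00j], [(-0.23+0j), -0.26-0.00j, (0.55-0j)], [0.49-0.00j, 0.54+0.00j, (-1.15+0j)]] + [[(0.83+0.23j), 0.31-0.69j, 0.29-0.29j], [-0.53+0.70j, 0.54+0.55j, (0.16+0.38j)], [(0.1+0.43j), 0.38-0.03j, 0.20+0.06j]] + [[0.83-0.23j, 0.31+0.69j, 0.29+0.29j], [-0.53-0.70j, 0.54-0.55j, (0.16-0.38j)], [(0.1-0.43j), (0.38+0.03j), (0.2-0.06j)]]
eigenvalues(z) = [(-1.49+0j), (1.57+0.84j), (1.57-0.84j)]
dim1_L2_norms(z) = [1.83, 1.77, 1.66]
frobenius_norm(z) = 3.04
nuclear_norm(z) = 5.14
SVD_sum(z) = [[1.47, 0.42, -0.19], [-1.07, -0.31, 0.14], [1.06, 0.30, -0.14]] + [[-0.09, 0.37, 0.14], [-0.29, 1.22, 0.46], [-0.17, 0.72, 0.27]] + [[0.19, -0.27, 0.83], [0.06, -0.09, 0.27], [-0.2, 0.29, -0.88]]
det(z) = -4.72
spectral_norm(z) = 2.21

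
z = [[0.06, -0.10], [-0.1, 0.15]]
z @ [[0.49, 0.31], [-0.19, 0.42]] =[[0.05, -0.02], [-0.08, 0.03]]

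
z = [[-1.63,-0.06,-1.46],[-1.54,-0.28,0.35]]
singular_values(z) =[2.45, 1.18]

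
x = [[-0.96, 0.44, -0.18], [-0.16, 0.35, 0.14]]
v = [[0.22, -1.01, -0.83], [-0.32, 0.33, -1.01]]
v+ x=[[-0.74, -0.57, -1.01], [-0.48, 0.68, -0.87]]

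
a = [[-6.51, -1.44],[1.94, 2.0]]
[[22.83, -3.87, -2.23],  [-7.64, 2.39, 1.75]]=a@ [[-3.39,0.42,0.19], [-0.53,0.79,0.69]]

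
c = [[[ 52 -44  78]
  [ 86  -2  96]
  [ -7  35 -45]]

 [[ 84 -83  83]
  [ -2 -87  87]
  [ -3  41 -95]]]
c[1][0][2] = 83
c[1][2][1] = 41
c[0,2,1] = 35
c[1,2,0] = -3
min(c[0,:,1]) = -44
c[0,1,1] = -2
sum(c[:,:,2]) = 204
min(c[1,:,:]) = -95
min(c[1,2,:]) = -95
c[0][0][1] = -44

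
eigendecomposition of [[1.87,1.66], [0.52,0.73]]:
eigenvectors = [[0.95,-0.71], [0.30,0.71]]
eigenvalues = [2.39, 0.21]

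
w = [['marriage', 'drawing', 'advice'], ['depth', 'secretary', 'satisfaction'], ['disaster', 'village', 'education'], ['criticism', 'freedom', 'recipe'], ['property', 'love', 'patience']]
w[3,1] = 'freedom'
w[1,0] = 'depth'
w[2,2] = 'education'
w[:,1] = ['drawing', 'secretary', 'village', 'freedom', 'love']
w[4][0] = 'property'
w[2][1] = 'village'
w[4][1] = 'love'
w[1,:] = ['depth', 'secretary', 'satisfaction']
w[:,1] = ['drawing', 'secretary', 'village', 'freedom', 'love']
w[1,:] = ['depth', 'secretary', 'satisfaction']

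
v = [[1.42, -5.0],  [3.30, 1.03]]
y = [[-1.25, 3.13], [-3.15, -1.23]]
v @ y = [[13.98, 10.59], [-7.37, 9.06]]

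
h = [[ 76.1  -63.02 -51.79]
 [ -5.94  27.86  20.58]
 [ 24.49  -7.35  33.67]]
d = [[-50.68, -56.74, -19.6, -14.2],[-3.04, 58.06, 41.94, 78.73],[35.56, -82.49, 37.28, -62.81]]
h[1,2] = 20.58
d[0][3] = -14.2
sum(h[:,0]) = 94.64999999999999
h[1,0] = -5.94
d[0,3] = -14.2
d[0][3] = -14.2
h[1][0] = -5.94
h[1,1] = 27.86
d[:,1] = [-56.74, 58.06, -82.49]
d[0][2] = -19.6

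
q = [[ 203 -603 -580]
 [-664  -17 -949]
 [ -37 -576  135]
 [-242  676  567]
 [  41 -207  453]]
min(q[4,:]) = -207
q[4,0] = 41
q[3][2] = 567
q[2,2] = 135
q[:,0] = [203, -664, -37, -242, 41]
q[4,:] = [41, -207, 453]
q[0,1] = -603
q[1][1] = -17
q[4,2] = 453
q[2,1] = -576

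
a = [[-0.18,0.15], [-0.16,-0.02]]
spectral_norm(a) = 0.26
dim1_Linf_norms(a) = [0.18, 0.16]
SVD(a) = [[-0.86, -0.51], [-0.51, 0.86]] @ diag([0.26461476516637417, 0.10430256974756018]) @ [[0.89, -0.45], [-0.45, -0.89]]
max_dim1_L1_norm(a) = 0.33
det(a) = 0.03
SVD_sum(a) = [[-0.20, 0.1], [-0.12, 0.06]] + [[0.02,0.05], [-0.04,-0.08]]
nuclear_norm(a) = 0.37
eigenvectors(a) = [[-0.36+0.60j,-0.36-0.60j], [-0.72+0.00j,(-0.72-0j)]]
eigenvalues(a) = [(-0.1+0.13j), (-0.1-0.13j)]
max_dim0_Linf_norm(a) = 0.18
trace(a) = -0.20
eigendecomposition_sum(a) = [[-0.09+0.04j, (0.08+0.06j)], [(-0.08-0.06j), (-0.01+0.1j)]] + [[(-0.09-0.04j), 0.08-0.06j], [(-0.08+0.06j), (-0.01-0.1j)]]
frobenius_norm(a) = 0.28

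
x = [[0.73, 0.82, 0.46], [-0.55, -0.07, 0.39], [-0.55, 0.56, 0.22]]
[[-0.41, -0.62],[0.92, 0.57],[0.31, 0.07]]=x @ [[-0.68, -0.53], [-0.61, -0.62], [1.28, 0.59]]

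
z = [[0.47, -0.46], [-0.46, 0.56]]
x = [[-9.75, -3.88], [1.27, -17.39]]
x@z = [[-2.80, 2.31], [8.6, -10.32]]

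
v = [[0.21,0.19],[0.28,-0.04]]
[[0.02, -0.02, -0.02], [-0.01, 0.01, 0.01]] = v @ [[-0.01, 0.02, 0.02],  [0.09, -0.11, -0.12]]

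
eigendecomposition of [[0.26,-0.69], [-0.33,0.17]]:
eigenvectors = [[0.85, 0.8],[-0.53, 0.61]]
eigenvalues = [0.69, -0.26]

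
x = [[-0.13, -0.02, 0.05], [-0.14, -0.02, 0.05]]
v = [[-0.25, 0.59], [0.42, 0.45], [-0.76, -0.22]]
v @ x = [[-0.05,  -0.01,  0.02], [-0.12,  -0.02,  0.04], [0.13,  0.02,  -0.05]]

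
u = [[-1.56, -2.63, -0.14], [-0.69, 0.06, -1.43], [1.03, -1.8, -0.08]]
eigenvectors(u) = [[(0.41+0j), (-0.89+0j), -0.89-0.00j],[-0.61+0.00j, -0.12+0.16j, -0.12-0.16j],[0.68+0.00j, (0.33+0.25j), 0.33-0.25j]]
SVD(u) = [[-0.90, -0.27, -0.33], [-0.09, -0.65, 0.76], [-0.42, 0.71, 0.56]] @ diag([3.3062183568436048, 1.939692552978986, 1.228215362543653]) @ [[0.31, 0.95, 0.09], [0.83, -0.32, 0.47], [0.47, -0.08, -0.88]]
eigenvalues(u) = [(2.13+0j), (-1.86+0.5j), (-1.86-0.5j)]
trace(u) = -1.58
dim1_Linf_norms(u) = [2.63, 1.43, 1.8]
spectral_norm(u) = 3.31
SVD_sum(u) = [[-0.94,-2.83,-0.25], [-0.09,-0.27,-0.02], [-0.43,-1.31,-0.12]] + [[-0.43, 0.16, -0.24], [-1.04, 0.4, -0.59], [1.14, -0.44, 0.65]] + [[-0.19, 0.03, 0.36], [0.44, -0.07, -0.82], [0.32, -0.05, -0.61]]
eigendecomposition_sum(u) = [[0.27+0.00j, (-0.73+0j), (0.46+0j)],[-0.40+0.00j, 1.10+0.00j, -0.68-0.00j],[(0.45+0j), (-1.23+0j), 0.77+0.00j]] + [[(-0.91-0.15j), (-0.95-2.24j), (-0.3-1.9j)], [(-0.15+0.14j), (-0.52-0.13j), -0.37-0.20j], [0.29+0.31j, (-0.28+1.09j), (-0.42+0.78j)]] + [[-0.91+0.15j, -0.95+2.24j, -0.30+1.90j],[-0.15-0.14j, -0.52+0.13j, -0.37+0.20j],[0.29-0.31j, (-0.28-1.09j), (-0.42-0.78j)]]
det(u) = 7.88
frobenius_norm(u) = 4.03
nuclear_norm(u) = 6.47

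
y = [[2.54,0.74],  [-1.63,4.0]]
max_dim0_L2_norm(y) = 4.07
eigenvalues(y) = [(3.27+0.82j), (3.27-0.82j)]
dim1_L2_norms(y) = [2.65, 4.32]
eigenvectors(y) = [[-0.37+0.42j, -0.37-0.42j], [(-0.83+0j), (-0.83-0j)]]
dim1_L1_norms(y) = [3.28, 5.63]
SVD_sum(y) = [[0.19, -0.39], [-1.87, 3.89]] + [[2.35,1.13], [0.24,0.11]]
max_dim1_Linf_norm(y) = 4.0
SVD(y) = [[-0.1, 1.00], [1.00, 0.1]] @ diag([4.333033667908336, 2.623150630972768]) @ [[-0.43, 0.90],[0.9, 0.43]]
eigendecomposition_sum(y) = [[(1.27+1.86j), (0.37-1.47j)], [-0.81+3.25j, (2-1.04j)]] + [[1.27-1.86j, (0.37+1.47j)],[-0.82-3.25j, (2+1.04j)]]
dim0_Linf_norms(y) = [2.54, 4.0]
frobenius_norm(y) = 5.07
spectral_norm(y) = 4.33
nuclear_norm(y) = 6.96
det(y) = 11.37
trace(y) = 6.54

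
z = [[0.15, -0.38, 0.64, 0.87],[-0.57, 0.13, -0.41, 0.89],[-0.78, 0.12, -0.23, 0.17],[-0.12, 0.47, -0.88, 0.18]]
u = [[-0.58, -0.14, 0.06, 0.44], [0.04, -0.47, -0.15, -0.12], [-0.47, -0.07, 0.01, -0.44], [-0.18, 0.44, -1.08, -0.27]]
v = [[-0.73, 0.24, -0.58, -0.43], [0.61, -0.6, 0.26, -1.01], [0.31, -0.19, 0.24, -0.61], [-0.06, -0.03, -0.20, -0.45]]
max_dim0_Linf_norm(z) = 0.89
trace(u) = -1.31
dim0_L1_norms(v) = [1.71, 1.06, 1.28, 2.5]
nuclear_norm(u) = 3.08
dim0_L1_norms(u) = [1.27, 1.12, 1.3, 1.27]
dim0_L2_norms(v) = [1.0, 0.67, 0.71, 1.33]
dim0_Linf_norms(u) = [0.58, 0.47, 1.08, 0.44]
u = v + z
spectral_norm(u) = 1.23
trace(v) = -1.54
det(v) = -0.02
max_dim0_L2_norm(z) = 1.27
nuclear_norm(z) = 3.48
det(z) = -0.04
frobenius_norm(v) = 1.93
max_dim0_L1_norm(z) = 2.16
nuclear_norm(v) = 2.92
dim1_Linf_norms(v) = [0.73, 1.01, 0.61, 0.45]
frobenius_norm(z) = 2.09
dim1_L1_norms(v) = [1.98, 2.48, 1.35, 0.74]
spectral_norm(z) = 1.51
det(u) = -0.27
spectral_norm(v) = 1.58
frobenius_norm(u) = 1.64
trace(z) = 0.23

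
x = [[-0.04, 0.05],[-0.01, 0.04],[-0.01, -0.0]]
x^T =[[-0.04,  -0.01,  -0.01], [0.05,  0.04,  -0.0]]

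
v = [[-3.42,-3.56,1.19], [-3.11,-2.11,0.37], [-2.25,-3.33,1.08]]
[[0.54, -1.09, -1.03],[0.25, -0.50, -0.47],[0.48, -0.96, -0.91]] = v@[[-0.02, 0.04, 0.04], [-0.04, 0.08, 0.07], [0.28, -0.56, -0.54]]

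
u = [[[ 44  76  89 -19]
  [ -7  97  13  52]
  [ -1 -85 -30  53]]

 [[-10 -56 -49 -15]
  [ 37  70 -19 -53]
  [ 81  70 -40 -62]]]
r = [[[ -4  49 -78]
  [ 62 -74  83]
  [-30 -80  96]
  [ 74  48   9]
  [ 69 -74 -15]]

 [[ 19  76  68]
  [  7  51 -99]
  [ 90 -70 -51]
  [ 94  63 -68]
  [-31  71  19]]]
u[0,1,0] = -7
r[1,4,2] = 19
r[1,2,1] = -70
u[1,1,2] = -19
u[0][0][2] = 89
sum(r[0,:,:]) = 135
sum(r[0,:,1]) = -131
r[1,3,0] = 94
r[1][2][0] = 90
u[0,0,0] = 44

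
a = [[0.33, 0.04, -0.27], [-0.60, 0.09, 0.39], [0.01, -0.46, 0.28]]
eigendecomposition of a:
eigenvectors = [[-0.53+0.00j, -0.35-0.12j, -0.35+0.12j], [(-0.45+0j), 0.67+0.00j, (0.67-0j)], [-0.72+0.00j, (-0.09+0.63j), -0.09-0.63j]]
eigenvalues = [0j, (0.35+0.48j), (0.35-0.48j)]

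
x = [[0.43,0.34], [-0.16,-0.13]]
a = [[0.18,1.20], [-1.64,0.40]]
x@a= [[-0.48, 0.65], [0.18, -0.24]]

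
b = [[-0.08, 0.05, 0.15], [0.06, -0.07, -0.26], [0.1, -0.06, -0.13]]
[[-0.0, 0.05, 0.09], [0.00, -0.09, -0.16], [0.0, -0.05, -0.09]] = b@[[0.00, -0.01, -0.01], [-0.01, 0.17, 0.29], [-0.01, 0.29, 0.52]]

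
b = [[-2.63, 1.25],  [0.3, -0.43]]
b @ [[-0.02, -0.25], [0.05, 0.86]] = [[0.12, 1.73], [-0.03, -0.44]]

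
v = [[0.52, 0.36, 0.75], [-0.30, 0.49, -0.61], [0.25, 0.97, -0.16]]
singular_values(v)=[1.18, 1.13, 0.09]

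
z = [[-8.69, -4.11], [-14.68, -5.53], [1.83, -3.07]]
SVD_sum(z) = [[-8.92, -3.53], [-14.59, -5.77], [0.53, 0.21]] + [[0.23,-0.58], [-0.09,0.24], [1.3,-3.28]]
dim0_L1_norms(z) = [25.2, 12.71]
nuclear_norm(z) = 21.99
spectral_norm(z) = 18.39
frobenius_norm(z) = 18.74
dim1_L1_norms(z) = [12.8, 20.21, 4.9]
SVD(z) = [[-0.52, 0.17],[-0.85, -0.07],[0.03, 0.98]] @ diag([18.39461354182126, 3.5921431829822543]) @ [[0.93,  0.37], [0.37,  -0.93]]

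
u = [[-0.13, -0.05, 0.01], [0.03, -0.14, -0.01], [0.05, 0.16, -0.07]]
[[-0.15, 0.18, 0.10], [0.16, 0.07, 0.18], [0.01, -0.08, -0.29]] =u@[[1.34, -1.19, -0.14], [-0.76, -0.65, -1.41], [-0.97, -1.17, 0.88]]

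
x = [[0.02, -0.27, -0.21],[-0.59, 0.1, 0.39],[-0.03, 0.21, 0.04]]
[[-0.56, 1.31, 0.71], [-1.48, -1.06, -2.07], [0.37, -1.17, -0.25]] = x@ [[3.02,1.54,1.7], [2.13,-5.53,-0.47], [0.22,1.04,-2.62]]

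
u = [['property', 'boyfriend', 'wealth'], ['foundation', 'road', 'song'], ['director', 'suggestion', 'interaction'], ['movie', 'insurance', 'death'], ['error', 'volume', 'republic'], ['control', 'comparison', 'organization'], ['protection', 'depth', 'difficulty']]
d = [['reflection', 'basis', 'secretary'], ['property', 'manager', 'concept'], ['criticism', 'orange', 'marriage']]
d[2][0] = 'criticism'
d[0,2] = 'secretary'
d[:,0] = ['reflection', 'property', 'criticism']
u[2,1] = 'suggestion'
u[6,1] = 'depth'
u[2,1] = 'suggestion'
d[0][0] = 'reflection'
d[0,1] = 'basis'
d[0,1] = 'basis'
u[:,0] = ['property', 'foundation', 'director', 'movie', 'error', 'control', 'protection']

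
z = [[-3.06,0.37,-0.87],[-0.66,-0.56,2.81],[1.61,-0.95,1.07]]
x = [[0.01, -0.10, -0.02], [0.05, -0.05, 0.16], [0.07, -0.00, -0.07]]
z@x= [[-0.07,0.29,0.18], [0.16,0.09,-0.27], [0.04,-0.11,-0.26]]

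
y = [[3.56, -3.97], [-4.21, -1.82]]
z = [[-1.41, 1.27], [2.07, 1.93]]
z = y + [[-4.97, 5.24], [6.28, 3.75]]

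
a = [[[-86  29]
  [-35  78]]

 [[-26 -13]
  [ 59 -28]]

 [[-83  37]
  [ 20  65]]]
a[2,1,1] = 65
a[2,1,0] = 20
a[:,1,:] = [[-35, 78], [59, -28], [20, 65]]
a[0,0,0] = -86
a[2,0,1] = 37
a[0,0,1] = 29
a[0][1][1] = 78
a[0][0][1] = 29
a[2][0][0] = -83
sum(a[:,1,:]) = 159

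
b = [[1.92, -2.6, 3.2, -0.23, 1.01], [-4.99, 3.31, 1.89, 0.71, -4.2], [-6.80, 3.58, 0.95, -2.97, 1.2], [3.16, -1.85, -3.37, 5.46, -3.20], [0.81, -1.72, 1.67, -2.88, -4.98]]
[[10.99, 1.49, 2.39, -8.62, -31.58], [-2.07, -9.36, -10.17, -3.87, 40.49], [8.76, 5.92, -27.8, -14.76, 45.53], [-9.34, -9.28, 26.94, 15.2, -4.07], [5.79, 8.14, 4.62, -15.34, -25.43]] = b @ [[-3.89, -1.66, 2.31, 4.16, -5.77], [-5.83, -3.43, -1.21, 5.55, 4.61], [0.75, -1.62, -1.04, -0.66, -2.52], [-0.52, -2.72, 1.69, 2.09, 2.7], [0.77, 0.31, -1.46, 0.41, 0.17]]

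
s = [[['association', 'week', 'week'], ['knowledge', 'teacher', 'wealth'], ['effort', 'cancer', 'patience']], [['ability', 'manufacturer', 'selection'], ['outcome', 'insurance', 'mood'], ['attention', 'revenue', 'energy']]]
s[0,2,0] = 'effort'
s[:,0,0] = ['association', 'ability']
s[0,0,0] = 'association'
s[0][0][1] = 'week'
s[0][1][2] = 'wealth'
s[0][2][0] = 'effort'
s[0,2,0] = 'effort'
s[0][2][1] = 'cancer'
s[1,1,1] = 'insurance'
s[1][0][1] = 'manufacturer'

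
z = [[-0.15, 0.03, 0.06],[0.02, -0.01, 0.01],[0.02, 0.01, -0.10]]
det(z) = -0.000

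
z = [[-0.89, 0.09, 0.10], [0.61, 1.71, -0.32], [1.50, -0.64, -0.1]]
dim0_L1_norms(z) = [3.0, 2.44, 0.52]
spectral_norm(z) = 1.87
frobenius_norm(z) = 2.62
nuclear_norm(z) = 3.71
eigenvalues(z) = [-1.1, -0.0, 1.82]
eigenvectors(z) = [[-0.48, 0.12, -0.02], [0.20, 0.14, -0.95], [0.85, 0.98, 0.30]]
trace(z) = 0.72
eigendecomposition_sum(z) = [[-0.89, 0.05, 0.11], [0.37, -0.02, -0.04], [1.58, -0.09, -0.19]] + [[-0.00, -0.00, -0.0], [-0.0, -0.00, -0.0], [-0.00, -0.00, -0.00]] + [[0.01,0.04,-0.01], [0.24,1.73,-0.28], [-0.07,-0.55,0.09]]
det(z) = 0.00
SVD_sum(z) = [[-0.59, -0.37, 0.13], [1.22, 0.76, -0.26], [0.78, 0.49, -0.17]] + [[-0.30, 0.46, -0.03], [-0.61, 0.95, -0.06], [0.72, -1.13, 0.07]] + [[-0.0,-0.00,-0.00], [-0.00,-0.00,-0.0], [-0.0,-0.0,-0.00]]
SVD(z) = [[-0.38, -0.30, 0.87], [0.78, -0.61, 0.13], [0.5, 0.73, 0.47]] @ diag([1.873463061195655, 1.8353571952325456, 0.0003524819533158845]) @ [[0.83, 0.52, -0.18],  [0.54, -0.84, 0.05],  [-0.12, -0.14, -0.98]]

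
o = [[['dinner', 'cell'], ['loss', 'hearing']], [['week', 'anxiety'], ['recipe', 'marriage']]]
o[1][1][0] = 'recipe'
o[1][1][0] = 'recipe'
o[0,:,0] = ['dinner', 'loss']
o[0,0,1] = 'cell'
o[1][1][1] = 'marriage'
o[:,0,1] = ['cell', 'anxiety']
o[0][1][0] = 'loss'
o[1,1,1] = 'marriage'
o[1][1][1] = 'marriage'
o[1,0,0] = 'week'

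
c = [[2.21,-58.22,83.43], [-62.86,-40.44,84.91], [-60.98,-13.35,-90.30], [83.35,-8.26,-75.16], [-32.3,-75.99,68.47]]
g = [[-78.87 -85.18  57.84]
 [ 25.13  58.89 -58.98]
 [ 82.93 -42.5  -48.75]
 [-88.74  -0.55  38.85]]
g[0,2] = 57.84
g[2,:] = [82.93, -42.5, -48.75]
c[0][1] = -58.22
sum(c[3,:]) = -0.07000000000000739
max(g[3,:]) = 38.85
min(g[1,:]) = -58.98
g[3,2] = 38.85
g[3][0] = -88.74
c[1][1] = -40.44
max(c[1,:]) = 84.91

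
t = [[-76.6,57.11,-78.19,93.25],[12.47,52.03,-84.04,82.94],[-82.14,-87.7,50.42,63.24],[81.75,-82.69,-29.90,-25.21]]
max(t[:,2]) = 50.42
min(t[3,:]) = -82.69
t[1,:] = [12.47, 52.03, -84.04, 82.94]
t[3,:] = [81.75, -82.69, -29.9, -25.21]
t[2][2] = 50.42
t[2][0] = -82.14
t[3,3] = -25.21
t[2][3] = 63.24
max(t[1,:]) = 82.94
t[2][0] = -82.14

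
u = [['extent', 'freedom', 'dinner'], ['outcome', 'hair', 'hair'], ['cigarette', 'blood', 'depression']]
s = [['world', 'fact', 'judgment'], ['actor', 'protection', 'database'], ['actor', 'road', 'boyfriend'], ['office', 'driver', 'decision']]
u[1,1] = 'hair'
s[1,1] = 'protection'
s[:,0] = ['world', 'actor', 'actor', 'office']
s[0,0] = 'world'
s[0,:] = ['world', 'fact', 'judgment']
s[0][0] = 'world'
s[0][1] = 'fact'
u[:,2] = ['dinner', 'hair', 'depression']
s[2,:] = ['actor', 'road', 'boyfriend']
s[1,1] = 'protection'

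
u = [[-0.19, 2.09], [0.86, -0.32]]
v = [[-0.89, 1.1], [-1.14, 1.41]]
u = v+[[0.70, 0.99], [2.00, -1.73]]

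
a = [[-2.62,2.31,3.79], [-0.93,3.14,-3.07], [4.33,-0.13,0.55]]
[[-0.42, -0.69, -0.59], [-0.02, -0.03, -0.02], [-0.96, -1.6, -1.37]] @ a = [[-0.81, -3.06, 0.20],[-0.01, -0.14, 0.01],[-1.93, -7.06, 0.52]]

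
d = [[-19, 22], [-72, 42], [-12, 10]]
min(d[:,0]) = -72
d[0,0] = -19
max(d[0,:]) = 22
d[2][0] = -12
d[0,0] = -19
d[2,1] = 10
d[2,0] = -12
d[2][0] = -12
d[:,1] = [22, 42, 10]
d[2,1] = 10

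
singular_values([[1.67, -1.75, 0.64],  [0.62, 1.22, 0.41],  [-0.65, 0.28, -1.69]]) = [2.8, 1.73, 0.91]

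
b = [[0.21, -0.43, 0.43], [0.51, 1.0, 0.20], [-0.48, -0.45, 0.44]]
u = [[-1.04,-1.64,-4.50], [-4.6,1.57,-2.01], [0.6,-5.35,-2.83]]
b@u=[[2.02, -3.32, -1.3], [-5.01, -0.34, -4.87], [2.83, -2.27, 1.82]]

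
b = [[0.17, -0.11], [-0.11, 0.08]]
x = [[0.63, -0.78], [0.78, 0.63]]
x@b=[[0.19, -0.13], [0.06, -0.04]]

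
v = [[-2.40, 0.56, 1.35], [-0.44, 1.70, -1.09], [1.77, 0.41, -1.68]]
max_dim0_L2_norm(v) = 3.01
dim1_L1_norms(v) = [4.31, 3.23, 3.86]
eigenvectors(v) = [[0.75, 0.5, 0.24], [-0.07, 0.56, 0.93], [-0.66, 0.66, 0.28]]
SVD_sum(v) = [[-2.18, 0.00, 1.65], [0.24, -0.0, -0.18], [1.93, -0.0, -1.46]] + [[-0.22, 0.56, -0.3], [-0.68, 1.70, -0.91], [-0.17, 0.41, -0.22]] + [[0.00,0.00,0.0], [-0.00,-0.0,-0.00], [0.0,0.00,0.0]]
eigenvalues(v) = [-3.64, 0.0, 1.26]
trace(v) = -2.38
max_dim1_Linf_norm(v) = 2.4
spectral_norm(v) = 3.66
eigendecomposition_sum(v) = [[-2.23,  0.11,  1.59],  [0.22,  -0.01,  -0.16],  [1.96,  -0.1,  -1.4]] + [[0.00, -0.00, 0.0], [0.00, -0.00, 0.0], [0.0, -0.0, 0.00]] + [[-0.17, 0.45, -0.25], [-0.66, 1.71, -0.94], [-0.2, 0.51, -0.28]]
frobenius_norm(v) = 4.28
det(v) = -0.02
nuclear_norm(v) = 5.87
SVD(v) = [[-0.75, -0.30, 0.59], [0.08, -0.93, -0.37], [0.66, -0.22, 0.72]] @ diag([3.6633399495101266, 2.207064870290182, 0.002252255341387574]) @ [[0.80, -0.0, -0.6], [0.33, -0.83, 0.44], [0.50, 0.55, 0.66]]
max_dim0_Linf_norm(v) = 2.4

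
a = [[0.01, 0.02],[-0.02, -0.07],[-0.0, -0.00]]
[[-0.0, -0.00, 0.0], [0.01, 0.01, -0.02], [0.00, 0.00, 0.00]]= a@[[-0.27, 0.03, -0.22], [-0.02, -0.18, 0.28]]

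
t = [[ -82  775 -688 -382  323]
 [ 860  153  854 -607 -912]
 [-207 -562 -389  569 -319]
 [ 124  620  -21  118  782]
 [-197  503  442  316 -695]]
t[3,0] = 124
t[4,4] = -695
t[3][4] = 782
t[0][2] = -688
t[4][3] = 316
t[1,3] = -607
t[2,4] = -319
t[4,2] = 442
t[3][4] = 782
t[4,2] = 442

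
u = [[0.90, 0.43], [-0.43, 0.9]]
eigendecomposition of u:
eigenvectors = [[0.71+0.00j,0.71-0.00j],[0.00+0.71j,-0.71j]]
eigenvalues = [(0.9+0.43j), (0.9-0.43j)]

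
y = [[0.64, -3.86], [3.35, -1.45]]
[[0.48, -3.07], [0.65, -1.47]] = y@[[0.15, -0.10], [-0.10, 0.78]]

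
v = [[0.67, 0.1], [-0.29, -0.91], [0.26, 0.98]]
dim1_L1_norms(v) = [0.77, 1.2, 1.24]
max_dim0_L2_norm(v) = 1.34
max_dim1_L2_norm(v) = 1.01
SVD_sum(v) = [[0.13, 0.32], [-0.36, -0.88], [0.38, 0.93]] + [[0.54,-0.22], [0.07,-0.03], [-0.12,0.05]]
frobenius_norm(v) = 1.55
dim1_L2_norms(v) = [0.68, 0.96, 1.01]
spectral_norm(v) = 1.43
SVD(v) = [[0.24, 0.97],  [-0.67, 0.12],  [0.70, -0.21]] @ diag([1.4273319314447017, 0.6015177116912999]) @ [[0.38, 0.93],  [0.93, -0.38]]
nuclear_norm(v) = 2.03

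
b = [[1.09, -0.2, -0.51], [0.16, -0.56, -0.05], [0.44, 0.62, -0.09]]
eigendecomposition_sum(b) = [[1.23, -0.51, -0.69], [0.12, -0.05, -0.07], [0.71, -0.29, -0.40]] + [[-0.12, 0.18, 0.18], [-0.01, 0.02, 0.02], [-0.21, 0.31, 0.31]] + [[-0.01, 0.12, -0.00], [0.05, -0.53, 0.0], [-0.06, 0.61, -0.0]]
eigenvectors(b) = [[-0.86, 0.51, 0.15],[-0.08, 0.05, -0.65],[-0.50, 0.86, 0.74]]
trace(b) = 0.44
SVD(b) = [[-0.94, -0.14, -0.31], [-0.16, -0.63, 0.76], [-0.31, 0.76, 0.57]] @ diag([1.2930589275646214, 0.8590712547532391, 0.07742860648446827]) @ [[-0.92, 0.07, 0.4], [0.09, 1.00, 0.04], [0.39, -0.07, 0.92]]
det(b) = -0.09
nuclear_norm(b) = 2.23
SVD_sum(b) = [[1.11,  -0.08,  -0.48], [0.19,  -0.01,  -0.08], [0.36,  -0.03,  -0.16]] + [[-0.01, -0.12, -0.01], [-0.05, -0.54, -0.02], [0.06, 0.65, 0.03]] + [[-0.01, 0.00, -0.02], [0.02, -0.00, 0.05], [0.02, -0.0, 0.04]]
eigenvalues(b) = [0.78, 0.21, -0.54]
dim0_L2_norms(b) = [1.19, 0.86, 0.52]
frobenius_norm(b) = 1.55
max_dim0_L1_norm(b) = 1.69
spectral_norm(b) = 1.29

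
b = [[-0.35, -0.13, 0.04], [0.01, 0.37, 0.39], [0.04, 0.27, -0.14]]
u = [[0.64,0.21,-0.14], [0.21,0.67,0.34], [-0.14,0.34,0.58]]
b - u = [[-0.99,-0.34,0.18], [-0.20,-0.30,0.05], [0.18,-0.07,-0.72]]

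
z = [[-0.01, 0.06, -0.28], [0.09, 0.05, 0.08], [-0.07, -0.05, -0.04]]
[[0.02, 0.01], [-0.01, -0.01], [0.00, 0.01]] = z @ [[-0.02,-0.03], [0.02,-0.02], [-0.06,-0.05]]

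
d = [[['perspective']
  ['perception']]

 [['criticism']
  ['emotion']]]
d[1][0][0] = 'criticism'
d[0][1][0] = 'perception'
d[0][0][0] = 'perspective'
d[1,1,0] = 'emotion'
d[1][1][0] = 'emotion'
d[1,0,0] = 'criticism'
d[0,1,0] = 'perception'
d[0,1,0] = 'perception'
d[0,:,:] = [['perspective'], ['perception']]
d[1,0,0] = 'criticism'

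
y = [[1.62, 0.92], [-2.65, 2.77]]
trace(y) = 4.39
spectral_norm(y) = 3.87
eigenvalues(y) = [(2.19+1.45j), (2.19-1.45j)]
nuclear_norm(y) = 5.66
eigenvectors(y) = [[-0.19+0.47j, -0.19-0.47j], [(-0.86+0j), (-0.86-0j)]]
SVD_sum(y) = [[0.43, -0.39], [-2.83, 2.57]] + [[1.19,1.31], [0.18,0.20]]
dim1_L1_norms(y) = [2.54, 5.42]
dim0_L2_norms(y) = [3.11, 2.92]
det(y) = 6.93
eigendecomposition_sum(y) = [[(0.81+1.16j), (0.46-0.7j)], [(-1.32+2j), 1.38+0.29j]] + [[(0.81-1.16j),(0.46+0.7j)], [(-1.32-2j),1.38-0.29j]]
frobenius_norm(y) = 4.26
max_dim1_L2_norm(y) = 3.83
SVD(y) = [[-0.15, 0.99], [0.99, 0.15]] @ diag([3.867855369111507, 1.79050128277957]) @ [[-0.74, 0.67], [0.67, 0.74]]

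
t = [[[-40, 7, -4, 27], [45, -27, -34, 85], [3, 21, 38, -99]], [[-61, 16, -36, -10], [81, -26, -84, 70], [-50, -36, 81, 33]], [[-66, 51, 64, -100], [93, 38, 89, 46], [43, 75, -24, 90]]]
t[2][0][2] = 64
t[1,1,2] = -84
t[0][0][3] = 27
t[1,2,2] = 81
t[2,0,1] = 51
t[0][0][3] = 27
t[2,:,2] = [64, 89, -24]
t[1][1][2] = -84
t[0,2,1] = 21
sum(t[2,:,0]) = 70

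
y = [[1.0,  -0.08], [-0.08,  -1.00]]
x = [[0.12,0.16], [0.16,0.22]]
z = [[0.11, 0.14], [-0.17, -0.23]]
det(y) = -1.01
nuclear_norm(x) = 0.34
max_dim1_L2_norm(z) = 0.29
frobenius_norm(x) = 0.34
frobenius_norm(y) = 1.42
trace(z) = -0.12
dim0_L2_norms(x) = [0.2, 0.27]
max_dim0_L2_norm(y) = 1.0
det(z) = -0.00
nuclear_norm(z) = 0.34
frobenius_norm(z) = 0.34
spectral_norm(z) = 0.34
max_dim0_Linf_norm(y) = 1.0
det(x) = 0.00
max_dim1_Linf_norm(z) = 0.23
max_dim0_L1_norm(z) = 0.37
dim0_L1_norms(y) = [1.08, 1.08]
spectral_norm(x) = 0.34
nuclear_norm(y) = 2.01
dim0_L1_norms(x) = [0.28, 0.38]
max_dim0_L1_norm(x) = 0.38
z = y @ x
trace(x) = 0.34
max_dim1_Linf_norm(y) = 1.0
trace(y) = 0.00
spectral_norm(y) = 1.00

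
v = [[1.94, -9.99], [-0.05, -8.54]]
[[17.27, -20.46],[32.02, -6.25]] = v@[[-10.10, -6.58],  [-3.69, 0.77]]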